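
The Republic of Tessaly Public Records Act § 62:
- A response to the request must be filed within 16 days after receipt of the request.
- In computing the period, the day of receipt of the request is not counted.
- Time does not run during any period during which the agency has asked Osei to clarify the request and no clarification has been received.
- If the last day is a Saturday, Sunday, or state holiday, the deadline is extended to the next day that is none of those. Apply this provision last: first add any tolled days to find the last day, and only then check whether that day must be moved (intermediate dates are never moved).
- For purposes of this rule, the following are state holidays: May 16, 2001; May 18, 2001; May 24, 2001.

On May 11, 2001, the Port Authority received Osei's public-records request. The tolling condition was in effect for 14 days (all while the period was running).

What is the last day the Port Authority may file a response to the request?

16 days after May 11, 2001 is May 27, 2001.
Tolling adds 14 days: May 27, 2001 + 14 days = June 10, 2001.
June 10, 2001 is Sunday. The next qualifying day is June 11, 2001.

June 11, 2001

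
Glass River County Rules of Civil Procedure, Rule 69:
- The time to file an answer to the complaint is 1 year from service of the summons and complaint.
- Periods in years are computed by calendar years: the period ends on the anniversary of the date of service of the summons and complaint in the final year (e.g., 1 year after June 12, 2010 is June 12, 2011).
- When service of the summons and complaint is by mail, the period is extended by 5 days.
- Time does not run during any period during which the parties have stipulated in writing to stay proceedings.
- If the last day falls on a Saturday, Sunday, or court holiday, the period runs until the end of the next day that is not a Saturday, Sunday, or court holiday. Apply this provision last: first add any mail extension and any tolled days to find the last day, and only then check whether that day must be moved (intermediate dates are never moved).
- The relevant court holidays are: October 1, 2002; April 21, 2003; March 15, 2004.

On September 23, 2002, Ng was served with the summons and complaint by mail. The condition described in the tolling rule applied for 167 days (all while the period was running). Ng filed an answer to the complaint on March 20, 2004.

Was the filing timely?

1 year after September 23, 2002 is September 23, 2003.
Service was by mail, adding 5 days: September 23, 2003 + 5 days = September 28, 2003.
Tolling adds 167 days: September 28, 2003 + 167 days = March 13, 2004.
March 13, 2004 is Saturday; March 14, 2004 is Sunday; March 15, 2004 is a listed holiday. The next qualifying day is March 16, 2004.
The deadline is March 16, 2004; the filing on March 20, 2004 is after that date.

No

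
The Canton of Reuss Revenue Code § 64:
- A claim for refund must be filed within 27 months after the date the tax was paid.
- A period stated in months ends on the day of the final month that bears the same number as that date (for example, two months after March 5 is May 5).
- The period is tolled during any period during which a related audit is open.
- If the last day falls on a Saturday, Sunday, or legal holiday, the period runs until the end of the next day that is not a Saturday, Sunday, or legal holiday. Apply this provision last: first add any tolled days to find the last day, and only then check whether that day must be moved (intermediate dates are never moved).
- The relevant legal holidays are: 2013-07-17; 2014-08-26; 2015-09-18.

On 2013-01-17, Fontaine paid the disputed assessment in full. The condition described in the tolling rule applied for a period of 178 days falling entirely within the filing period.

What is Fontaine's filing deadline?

27 months after 2013-01-17 is April 17, 2015.
Tolling adds 178 days: April 17, 2015 + 178 days = October 12, 2015.
October 12, 2015 is a Monday and not a legal holiday, so no extension applies.

October 12, 2015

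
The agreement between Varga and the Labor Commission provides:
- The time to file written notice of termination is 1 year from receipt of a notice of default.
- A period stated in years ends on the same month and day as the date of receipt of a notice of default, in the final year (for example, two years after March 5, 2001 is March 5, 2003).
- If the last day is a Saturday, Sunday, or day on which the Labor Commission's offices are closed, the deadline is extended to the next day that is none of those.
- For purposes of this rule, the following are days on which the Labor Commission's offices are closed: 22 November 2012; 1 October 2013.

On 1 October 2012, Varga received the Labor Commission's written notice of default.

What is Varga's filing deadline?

October 2, 2013

1 year after 1 October 2012 is October 1, 2013.
October 1, 2013 is a listed holiday. The next qualifying day is October 2, 2013.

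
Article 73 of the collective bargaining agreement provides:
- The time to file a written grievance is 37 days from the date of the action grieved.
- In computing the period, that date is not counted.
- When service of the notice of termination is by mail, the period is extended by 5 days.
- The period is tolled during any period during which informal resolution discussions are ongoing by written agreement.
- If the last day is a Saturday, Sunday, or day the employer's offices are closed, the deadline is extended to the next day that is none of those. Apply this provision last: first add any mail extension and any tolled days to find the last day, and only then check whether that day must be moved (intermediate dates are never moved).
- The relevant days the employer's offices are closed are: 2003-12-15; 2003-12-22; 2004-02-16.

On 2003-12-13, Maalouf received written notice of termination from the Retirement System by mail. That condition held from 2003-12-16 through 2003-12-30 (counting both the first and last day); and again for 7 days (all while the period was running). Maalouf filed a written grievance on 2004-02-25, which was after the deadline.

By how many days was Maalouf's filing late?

8 days

37 days after 2003-12-13 is January 19, 2004.
Service was by mail, adding 5 days: January 19, 2004 + 5 days = January 24, 2004.
From December 16, 2003 through December 30, 2003 inclusive is 15 days; tolling adds 15 days: January 24, 2004 + 15 days = February 8, 2004.
Tolling adds 7 days: February 8, 2004 + 7 days = February 15, 2004.
February 15, 2004 is Sunday; February 16, 2004 is a listed holiday. The next qualifying day is February 17, 2004.
The deadline is February 17, 2004; from February 17, 2004 to February 25, 2004 is 8 days.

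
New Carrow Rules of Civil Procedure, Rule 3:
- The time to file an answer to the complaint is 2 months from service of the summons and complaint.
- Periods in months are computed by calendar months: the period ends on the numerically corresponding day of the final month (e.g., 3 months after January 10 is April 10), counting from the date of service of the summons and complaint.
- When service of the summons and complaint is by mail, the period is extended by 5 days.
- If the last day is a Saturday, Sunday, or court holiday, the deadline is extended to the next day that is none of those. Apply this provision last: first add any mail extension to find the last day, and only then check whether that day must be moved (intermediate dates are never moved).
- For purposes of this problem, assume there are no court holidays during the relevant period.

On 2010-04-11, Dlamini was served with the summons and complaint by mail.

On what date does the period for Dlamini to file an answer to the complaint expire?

2 months after 2010-04-11 is June 11, 2010.
Service was by mail, adding 5 days: June 11, 2010 + 5 days = June 16, 2010.
June 16, 2010 is a Wednesday and not a court holiday, so no extension applies.

June 16, 2010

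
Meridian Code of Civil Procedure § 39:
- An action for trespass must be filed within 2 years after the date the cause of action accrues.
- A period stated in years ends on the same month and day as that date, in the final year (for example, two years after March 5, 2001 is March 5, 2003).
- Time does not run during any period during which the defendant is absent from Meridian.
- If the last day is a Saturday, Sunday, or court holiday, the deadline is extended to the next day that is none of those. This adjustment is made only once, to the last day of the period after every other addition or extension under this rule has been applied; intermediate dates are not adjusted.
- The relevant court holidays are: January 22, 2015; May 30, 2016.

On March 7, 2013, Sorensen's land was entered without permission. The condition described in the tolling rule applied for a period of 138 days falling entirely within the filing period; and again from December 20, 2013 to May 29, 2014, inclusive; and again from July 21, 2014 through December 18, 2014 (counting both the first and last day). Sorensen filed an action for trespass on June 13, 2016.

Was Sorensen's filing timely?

2 years after March 7, 2013 is March 7, 2015.
Tolling adds 138 days: March 7, 2015 + 138 days = July 23, 2015.
From December 20, 2013 through May 29, 2014 inclusive is 161 days; tolling adds 161 days: July 23, 2015 + 161 days = December 31, 2015.
From July 21, 2014 through December 18, 2014 inclusive is 151 days; tolling adds 151 days: December 31, 2015 + 151 days = May 30, 2016.
May 30, 2016 is a listed holiday. The next qualifying day is May 31, 2016.
The deadline is May 31, 2016; the filing on June 13, 2016 is after that date.

No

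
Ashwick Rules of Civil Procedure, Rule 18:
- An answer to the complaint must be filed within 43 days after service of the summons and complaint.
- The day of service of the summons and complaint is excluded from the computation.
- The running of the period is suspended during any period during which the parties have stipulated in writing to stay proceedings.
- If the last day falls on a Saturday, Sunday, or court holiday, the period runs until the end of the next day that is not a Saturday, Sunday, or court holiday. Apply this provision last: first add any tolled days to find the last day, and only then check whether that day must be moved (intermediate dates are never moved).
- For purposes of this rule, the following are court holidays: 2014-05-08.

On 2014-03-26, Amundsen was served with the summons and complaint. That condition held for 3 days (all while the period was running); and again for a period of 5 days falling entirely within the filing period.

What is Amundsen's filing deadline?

43 days after 2014-03-26 is May 8, 2014.
Tolling adds 3 days: May 8, 2014 + 3 days = May 11, 2014.
Tolling adds 5 days: May 11, 2014 + 5 days = May 16, 2014.
May 16, 2014 is a Friday and not a court holiday, so no extension applies.

May 16, 2014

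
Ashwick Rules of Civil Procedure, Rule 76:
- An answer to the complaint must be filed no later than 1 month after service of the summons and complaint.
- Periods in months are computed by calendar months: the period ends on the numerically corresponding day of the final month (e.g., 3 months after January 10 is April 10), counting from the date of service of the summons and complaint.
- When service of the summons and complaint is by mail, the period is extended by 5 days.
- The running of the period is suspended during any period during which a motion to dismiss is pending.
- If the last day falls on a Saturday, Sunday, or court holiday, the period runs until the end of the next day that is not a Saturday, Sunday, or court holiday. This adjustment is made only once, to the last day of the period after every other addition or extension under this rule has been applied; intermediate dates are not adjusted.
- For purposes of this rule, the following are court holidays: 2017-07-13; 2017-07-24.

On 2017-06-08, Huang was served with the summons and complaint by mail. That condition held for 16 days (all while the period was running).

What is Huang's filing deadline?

1 month after 2017-06-08 is July 8, 2017.
Service was by mail, adding 5 days: July 8, 2017 + 5 days = July 13, 2017.
Tolling adds 16 days: July 13, 2017 + 16 days = July 29, 2017.
July 29, 2017 is Saturday; July 30, 2017 is Sunday. The next qualifying day is July 31, 2017.

July 31, 2017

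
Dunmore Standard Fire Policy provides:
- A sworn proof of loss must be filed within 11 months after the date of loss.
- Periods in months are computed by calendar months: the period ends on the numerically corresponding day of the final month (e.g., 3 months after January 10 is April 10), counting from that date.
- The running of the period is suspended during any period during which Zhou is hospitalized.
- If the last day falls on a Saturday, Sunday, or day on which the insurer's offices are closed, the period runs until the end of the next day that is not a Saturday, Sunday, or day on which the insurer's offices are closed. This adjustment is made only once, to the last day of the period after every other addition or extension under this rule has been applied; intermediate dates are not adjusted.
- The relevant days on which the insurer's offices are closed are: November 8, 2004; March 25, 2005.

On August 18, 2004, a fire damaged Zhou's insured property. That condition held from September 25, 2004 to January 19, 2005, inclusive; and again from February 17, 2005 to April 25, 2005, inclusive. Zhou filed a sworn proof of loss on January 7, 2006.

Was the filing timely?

11 months after August 18, 2004 is July 18, 2005.
From September 25, 2004 through January 19, 2005 inclusive is 117 days; tolling adds 117 days: July 18, 2005 + 117 days = November 12, 2005.
From February 17, 2005 through April 25, 2005 inclusive is 68 days; tolling adds 68 days: November 12, 2005 + 68 days = January 19, 2006.
January 19, 2006 is a Thursday and not a day on which the insurer's offices are closed, so no extension applies.
The deadline is January 19, 2006; the filing on January 7, 2006 is on or before that date.

Yes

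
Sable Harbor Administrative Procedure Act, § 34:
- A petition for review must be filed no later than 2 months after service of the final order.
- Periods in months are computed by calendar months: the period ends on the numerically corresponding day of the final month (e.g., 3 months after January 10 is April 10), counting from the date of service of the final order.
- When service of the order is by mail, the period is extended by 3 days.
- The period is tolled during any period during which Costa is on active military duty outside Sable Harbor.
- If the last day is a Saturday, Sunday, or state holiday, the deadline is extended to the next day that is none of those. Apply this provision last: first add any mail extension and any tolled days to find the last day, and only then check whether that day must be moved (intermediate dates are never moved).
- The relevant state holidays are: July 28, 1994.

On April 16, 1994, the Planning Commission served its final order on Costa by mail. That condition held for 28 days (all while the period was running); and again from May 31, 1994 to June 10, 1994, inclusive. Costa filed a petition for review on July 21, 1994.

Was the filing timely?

Yes

2 months after April 16, 1994 is June 16, 1994.
Service was by mail, adding 3 days: June 16, 1994 + 3 days = June 19, 1994.
Tolling adds 28 days: June 19, 1994 + 28 days = July 17, 1994.
From May 31, 1994 through June 10, 1994 inclusive is 11 days; tolling adds 11 days: July 17, 1994 + 11 days = July 28, 1994.
July 28, 1994 is a listed holiday. The next qualifying day is July 29, 1994.
The deadline is July 29, 1994; the filing on July 21, 1994 is on or before that date.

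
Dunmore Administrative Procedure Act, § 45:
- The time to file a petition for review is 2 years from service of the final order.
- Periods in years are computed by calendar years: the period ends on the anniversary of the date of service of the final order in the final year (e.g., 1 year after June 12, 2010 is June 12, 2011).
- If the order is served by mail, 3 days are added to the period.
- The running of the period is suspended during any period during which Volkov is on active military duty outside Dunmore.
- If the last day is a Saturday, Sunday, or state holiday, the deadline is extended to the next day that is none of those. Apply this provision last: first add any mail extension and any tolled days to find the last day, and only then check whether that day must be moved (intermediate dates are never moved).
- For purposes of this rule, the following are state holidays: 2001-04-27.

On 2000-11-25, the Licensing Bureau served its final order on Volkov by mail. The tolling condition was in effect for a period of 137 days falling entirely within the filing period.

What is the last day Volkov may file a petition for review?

2 years after 2000-11-25 is November 25, 2002.
Service was by mail, adding 3 days: November 25, 2002 + 3 days = November 28, 2002.
Tolling adds 137 days: November 28, 2002 + 137 days = April 14, 2003.
April 14, 2003 is a Monday and not a state holiday, so no extension applies.

April 14, 2003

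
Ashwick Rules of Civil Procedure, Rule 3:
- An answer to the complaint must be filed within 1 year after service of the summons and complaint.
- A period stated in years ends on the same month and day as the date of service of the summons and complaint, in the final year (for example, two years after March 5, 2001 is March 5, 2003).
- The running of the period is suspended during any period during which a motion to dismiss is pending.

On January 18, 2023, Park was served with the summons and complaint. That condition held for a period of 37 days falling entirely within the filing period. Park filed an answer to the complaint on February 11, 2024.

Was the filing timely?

Yes

1 year after January 18, 2023 is January 18, 2024.
Tolling adds 37 days: January 18, 2024 + 37 days = February 24, 2024.
The deadline is February 24, 2024; the filing on February 11, 2024 is on or before that date.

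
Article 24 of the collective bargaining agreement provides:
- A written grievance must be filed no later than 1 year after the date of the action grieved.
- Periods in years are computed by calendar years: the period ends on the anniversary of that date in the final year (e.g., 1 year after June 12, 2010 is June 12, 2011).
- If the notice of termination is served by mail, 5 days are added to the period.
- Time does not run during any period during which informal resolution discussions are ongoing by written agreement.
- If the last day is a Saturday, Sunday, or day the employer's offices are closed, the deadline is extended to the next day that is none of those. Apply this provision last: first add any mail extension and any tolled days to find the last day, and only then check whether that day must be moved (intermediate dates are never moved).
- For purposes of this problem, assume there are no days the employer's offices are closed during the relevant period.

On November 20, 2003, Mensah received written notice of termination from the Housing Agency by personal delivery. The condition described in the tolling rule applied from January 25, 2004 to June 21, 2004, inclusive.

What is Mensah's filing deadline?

1 year after November 20, 2003 is November 20, 2004.
Service was not by mail, so no mail extension applies.
From January 25, 2004 through June 21, 2004 inclusive is 149 days; tolling adds 149 days: November 20, 2004 + 149 days = April 18, 2005.
April 18, 2005 is a Monday and not a day the employer's offices are closed, so no extension applies.

April 18, 2005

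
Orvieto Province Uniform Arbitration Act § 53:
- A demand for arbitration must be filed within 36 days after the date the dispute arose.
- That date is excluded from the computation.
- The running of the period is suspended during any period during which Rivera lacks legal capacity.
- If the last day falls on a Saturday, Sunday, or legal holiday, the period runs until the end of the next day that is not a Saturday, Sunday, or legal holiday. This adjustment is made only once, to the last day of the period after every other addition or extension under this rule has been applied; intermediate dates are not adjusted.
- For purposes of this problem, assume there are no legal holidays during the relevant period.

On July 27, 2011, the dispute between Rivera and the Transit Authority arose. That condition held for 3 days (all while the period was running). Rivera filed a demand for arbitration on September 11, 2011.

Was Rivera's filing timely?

No

36 days after July 27, 2011 is September 1, 2011.
Tolling adds 3 days: September 1, 2011 + 3 days = September 4, 2011.
September 4, 2011 is Sunday. The next qualifying day is September 5, 2011.
The deadline is September 5, 2011; the filing on September 11, 2011 is after that date.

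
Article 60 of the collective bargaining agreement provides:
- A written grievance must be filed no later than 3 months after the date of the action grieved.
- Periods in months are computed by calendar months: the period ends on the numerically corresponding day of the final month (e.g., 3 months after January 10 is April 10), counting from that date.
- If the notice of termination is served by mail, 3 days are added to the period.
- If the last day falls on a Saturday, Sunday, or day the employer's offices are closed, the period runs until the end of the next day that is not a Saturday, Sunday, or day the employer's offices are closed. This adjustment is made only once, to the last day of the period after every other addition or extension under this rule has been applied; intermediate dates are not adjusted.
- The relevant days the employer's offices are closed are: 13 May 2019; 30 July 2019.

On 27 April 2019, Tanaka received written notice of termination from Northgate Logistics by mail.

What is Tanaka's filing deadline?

3 months after 27 April 2019 is July 27, 2019.
Service was by mail, adding 3 days: July 27, 2019 + 3 days = July 30, 2019.
July 30, 2019 is a listed holiday. The next qualifying day is July 31, 2019.

July 31, 2019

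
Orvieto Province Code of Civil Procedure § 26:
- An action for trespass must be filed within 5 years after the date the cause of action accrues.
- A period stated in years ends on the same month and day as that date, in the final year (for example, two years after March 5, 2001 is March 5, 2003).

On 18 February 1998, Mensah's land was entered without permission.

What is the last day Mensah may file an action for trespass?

February 18, 2003

5 years after 18 February 1998 is February 18, 2003.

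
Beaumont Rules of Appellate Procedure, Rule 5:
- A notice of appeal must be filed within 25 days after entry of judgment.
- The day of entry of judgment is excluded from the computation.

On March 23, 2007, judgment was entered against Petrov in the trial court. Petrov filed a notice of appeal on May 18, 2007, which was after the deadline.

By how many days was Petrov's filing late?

25 days after March 23, 2007 is April 17, 2007.
The deadline is April 17, 2007; from April 17, 2007 to May 18, 2007 is 31 days.

31 days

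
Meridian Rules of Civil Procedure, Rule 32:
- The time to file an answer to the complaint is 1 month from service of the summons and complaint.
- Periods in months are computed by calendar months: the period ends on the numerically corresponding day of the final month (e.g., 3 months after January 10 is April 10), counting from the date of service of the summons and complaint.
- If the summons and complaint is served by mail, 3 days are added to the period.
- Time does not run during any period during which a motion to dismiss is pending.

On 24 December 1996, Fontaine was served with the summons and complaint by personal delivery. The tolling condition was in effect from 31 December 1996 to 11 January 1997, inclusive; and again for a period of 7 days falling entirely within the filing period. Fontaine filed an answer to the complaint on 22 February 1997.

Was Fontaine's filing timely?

No

1 month after 24 December 1996 is January 24, 1997.
Service was not by mail, so no mail extension applies.
From December 31, 1996 through January 11, 1997 inclusive is 12 days; tolling adds 12 days: January 24, 1997 + 12 days = February 5, 1997.
Tolling adds 7 days: February 5, 1997 + 7 days = February 12, 1997.
The deadline is February 12, 1997; the filing on February 22, 1997 is after that date.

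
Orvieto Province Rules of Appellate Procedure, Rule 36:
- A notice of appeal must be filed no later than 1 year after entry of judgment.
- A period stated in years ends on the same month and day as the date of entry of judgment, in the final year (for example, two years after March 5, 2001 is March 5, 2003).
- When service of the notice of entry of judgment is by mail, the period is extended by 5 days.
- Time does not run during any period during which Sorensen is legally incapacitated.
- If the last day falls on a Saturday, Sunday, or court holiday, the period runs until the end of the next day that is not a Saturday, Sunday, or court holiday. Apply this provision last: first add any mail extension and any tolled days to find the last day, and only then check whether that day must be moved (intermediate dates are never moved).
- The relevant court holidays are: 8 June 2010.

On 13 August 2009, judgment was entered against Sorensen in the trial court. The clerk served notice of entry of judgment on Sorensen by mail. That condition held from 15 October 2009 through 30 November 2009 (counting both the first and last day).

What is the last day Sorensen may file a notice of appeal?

October 4, 2010

1 year after 13 August 2009 is August 13, 2010.
Service was by mail, adding 5 days: August 13, 2010 + 5 days = August 18, 2010.
From October 15, 2009 through November 30, 2009 inclusive is 47 days; tolling adds 47 days: August 18, 2010 + 47 days = October 4, 2010.
October 4, 2010 is a Monday and not a court holiday, so no extension applies.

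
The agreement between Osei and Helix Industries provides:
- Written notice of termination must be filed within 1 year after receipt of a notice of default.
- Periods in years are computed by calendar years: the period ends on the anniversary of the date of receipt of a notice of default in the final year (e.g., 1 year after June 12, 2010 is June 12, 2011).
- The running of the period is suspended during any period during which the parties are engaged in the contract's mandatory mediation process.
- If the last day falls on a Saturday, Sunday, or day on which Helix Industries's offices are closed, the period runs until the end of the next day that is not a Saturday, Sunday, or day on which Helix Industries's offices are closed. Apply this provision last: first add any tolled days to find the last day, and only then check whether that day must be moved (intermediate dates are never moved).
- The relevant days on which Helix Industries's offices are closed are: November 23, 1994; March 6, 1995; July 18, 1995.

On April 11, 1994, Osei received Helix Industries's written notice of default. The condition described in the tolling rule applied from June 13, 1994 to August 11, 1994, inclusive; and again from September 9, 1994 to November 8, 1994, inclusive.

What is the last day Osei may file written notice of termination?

August 10, 1995

1 year after April 11, 1994 is April 11, 1995.
From June 13, 1994 through August 11, 1994 inclusive is 60 days; tolling adds 60 days: April 11, 1995 + 60 days = June 10, 1995.
From September 9, 1994 through November 8, 1994 inclusive is 61 days; tolling adds 61 days: June 10, 1995 + 61 days = August 10, 1995.
August 10, 1995 is a Thursday and not a day on which Helix Industries's offices are closed, so no extension applies.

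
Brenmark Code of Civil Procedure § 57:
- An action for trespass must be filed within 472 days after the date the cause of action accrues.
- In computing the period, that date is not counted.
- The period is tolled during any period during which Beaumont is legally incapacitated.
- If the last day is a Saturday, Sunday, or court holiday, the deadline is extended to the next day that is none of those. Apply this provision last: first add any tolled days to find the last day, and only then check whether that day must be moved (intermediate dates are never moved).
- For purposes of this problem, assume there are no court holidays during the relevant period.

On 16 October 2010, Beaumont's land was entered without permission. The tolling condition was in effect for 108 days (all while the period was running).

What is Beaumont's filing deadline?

472 days after 16 October 2010 is January 31, 2012.
Tolling adds 108 days: January 31, 2012 + 108 days = May 18, 2012.
May 18, 2012 is a Friday and not a court holiday, so no extension applies.

May 18, 2012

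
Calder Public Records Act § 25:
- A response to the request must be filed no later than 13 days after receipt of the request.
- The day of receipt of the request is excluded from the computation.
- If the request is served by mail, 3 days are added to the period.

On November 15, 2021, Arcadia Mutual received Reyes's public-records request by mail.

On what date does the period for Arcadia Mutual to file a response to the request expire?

13 days after November 15, 2021 is November 28, 2021.
Service was by mail, adding 3 days: November 28, 2021 + 3 days = December 1, 2021.

December 1, 2021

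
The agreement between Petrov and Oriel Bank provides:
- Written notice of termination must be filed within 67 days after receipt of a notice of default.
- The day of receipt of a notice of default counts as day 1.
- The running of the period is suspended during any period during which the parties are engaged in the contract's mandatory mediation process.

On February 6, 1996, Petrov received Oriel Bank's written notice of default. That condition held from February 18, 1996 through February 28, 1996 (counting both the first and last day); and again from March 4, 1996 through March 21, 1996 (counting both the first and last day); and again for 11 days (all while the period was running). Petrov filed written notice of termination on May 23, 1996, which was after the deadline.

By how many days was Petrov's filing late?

1 day

Counting February 6, 1996 as day 1, day 67 is April 12, 1996.
From February 18, 1996 through February 28, 1996 inclusive is 11 days; tolling adds 11 days: April 12, 1996 + 11 days = April 23, 1996.
From March 4, 1996 through March 21, 1996 inclusive is 18 days; tolling adds 18 days: April 23, 1996 + 18 days = May 11, 1996.
Tolling adds 11 days: May 11, 1996 + 11 days = May 22, 1996.
The deadline is May 22, 1996; from May 22, 1996 to May 23, 1996 is 1 days.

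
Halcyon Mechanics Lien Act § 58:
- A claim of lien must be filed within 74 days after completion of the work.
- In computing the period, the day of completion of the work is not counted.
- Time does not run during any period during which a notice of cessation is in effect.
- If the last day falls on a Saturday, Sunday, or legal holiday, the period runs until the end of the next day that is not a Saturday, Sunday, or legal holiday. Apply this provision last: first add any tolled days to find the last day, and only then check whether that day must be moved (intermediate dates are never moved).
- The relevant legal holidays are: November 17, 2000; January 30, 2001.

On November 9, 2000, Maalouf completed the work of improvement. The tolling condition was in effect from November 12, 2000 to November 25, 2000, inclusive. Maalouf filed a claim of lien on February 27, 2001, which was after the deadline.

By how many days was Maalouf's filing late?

22 days

74 days after November 9, 2000 is January 22, 2001.
From November 12, 2000 through November 25, 2000 inclusive is 14 days; tolling adds 14 days: January 22, 2001 + 14 days = February 5, 2001.
February 5, 2001 is a Monday and not a legal holiday, so no extension applies.
The deadline is February 5, 2001; from February 5, 2001 to February 27, 2001 is 22 days.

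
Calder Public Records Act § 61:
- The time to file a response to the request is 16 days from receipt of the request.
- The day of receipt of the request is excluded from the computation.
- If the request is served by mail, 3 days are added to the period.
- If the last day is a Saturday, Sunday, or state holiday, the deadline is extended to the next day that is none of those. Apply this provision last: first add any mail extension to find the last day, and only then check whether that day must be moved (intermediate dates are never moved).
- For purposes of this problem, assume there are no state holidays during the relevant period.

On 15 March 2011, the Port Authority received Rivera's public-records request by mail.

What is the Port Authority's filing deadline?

16 days after 15 March 2011 is March 31, 2011.
Service was by mail, adding 3 days: March 31, 2011 + 3 days = April 3, 2011.
April 3, 2011 is Sunday. The next qualifying day is April 4, 2011.

April 4, 2011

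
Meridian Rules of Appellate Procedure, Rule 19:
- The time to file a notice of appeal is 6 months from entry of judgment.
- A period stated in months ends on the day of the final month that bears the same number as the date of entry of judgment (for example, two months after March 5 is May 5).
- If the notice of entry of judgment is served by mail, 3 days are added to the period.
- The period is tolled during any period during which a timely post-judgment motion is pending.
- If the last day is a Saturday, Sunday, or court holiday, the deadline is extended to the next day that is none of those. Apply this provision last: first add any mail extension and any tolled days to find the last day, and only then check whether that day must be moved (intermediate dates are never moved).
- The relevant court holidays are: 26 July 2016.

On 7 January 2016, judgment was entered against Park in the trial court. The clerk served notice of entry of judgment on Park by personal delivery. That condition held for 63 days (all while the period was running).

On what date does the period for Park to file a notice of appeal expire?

September 8, 2016

6 months after 7 January 2016 is July 7, 2016.
Service was not by mail, so no mail extension applies.
Tolling adds 63 days: July 7, 2016 + 63 days = September 8, 2016.
September 8, 2016 is a Thursday and not a court holiday, so no extension applies.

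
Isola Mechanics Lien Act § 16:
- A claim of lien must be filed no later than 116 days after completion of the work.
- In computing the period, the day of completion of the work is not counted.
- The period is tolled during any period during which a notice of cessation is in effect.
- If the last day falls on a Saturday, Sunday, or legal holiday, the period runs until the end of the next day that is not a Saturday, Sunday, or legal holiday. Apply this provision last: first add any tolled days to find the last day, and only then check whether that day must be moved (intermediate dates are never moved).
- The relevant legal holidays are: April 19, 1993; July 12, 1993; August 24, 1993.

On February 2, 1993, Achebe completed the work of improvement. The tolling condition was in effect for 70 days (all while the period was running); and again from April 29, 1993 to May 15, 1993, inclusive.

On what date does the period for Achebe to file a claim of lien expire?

116 days after February 2, 1993 is May 29, 1993.
Tolling adds 70 days: May 29, 1993 + 70 days = August 7, 1993.
From April 29, 1993 through May 15, 1993 inclusive is 17 days; tolling adds 17 days: August 7, 1993 + 17 days = August 24, 1993.
August 24, 1993 is a listed holiday. The next qualifying day is August 25, 1993.

August 25, 1993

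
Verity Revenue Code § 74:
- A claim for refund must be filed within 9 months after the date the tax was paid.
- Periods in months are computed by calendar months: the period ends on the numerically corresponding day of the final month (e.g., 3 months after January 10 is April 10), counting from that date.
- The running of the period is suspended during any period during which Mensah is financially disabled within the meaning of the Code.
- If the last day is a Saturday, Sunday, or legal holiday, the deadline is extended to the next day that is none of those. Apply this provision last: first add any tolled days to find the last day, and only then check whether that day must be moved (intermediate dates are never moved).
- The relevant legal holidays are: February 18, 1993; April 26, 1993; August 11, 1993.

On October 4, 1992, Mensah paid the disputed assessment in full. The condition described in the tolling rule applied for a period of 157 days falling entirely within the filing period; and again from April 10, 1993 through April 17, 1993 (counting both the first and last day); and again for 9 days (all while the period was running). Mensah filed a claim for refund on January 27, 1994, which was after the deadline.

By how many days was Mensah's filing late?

9 months after October 4, 1992 is July 4, 1993.
Tolling adds 157 days: July 4, 1993 + 157 days = December 8, 1993.
From April 10, 1993 through April 17, 1993 inclusive is 8 days; tolling adds 8 days: December 8, 1993 + 8 days = December 16, 1993.
Tolling adds 9 days: December 16, 1993 + 9 days = December 25, 1993.
December 25, 1993 is Saturday; December 26, 1993 is Sunday. The next qualifying day is December 27, 1993.
The deadline is December 27, 1993; from December 27, 1993 to January 27, 1994 is 31 days.

31 days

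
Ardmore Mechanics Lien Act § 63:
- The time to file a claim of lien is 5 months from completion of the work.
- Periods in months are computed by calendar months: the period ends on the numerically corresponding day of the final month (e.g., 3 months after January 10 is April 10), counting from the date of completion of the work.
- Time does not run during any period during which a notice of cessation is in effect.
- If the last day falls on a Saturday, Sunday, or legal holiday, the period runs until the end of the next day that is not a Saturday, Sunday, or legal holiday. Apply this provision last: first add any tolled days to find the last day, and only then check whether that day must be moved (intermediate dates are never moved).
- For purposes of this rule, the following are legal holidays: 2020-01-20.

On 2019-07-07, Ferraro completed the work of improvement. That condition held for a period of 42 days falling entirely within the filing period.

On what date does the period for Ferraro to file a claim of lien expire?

5 months after 2019-07-07 is December 7, 2019.
Tolling adds 42 days: December 7, 2019 + 42 days = January 18, 2020.
January 18, 2020 is Saturday; January 19, 2020 is Sunday; January 20, 2020 is a listed holiday. The next qualifying day is January 21, 2020.

January 21, 2020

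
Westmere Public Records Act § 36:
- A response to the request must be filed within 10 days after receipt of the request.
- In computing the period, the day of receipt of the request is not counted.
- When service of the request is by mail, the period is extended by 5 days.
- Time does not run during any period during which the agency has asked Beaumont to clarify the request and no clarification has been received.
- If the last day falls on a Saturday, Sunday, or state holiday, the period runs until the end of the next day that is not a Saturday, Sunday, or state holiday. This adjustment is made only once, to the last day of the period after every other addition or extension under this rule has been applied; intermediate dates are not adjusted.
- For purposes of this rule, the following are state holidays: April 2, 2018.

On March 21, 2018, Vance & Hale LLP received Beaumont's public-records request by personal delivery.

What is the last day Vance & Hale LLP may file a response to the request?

10 days after March 21, 2018 is March 31, 2018.
Service was not by mail, so no mail extension applies.
March 31, 2018 is Saturday; April 1, 2018 is Sunday; April 2, 2018 is a listed holiday. The next qualifying day is April 3, 2018.

April 3, 2018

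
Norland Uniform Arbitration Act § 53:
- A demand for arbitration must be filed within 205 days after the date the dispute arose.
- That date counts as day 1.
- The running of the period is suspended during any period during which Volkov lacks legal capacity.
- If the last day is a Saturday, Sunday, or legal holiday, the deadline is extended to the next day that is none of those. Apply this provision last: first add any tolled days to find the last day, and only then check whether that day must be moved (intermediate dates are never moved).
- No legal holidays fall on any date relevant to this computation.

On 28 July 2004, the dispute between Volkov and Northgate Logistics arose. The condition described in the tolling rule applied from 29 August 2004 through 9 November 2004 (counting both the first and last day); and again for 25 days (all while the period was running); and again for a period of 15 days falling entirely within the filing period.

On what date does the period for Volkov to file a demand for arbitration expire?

Counting 28 July 2004 as day 1, day 205 is February 17, 2005.
From August 29, 2004 through November 9, 2004 inclusive is 73 days; tolling adds 73 days: February 17, 2005 + 73 days = May 1, 2005.
Tolling adds 25 days: May 1, 2005 + 25 days = May 26, 2005.
Tolling adds 15 days: May 26, 2005 + 15 days = June 10, 2005.
June 10, 2005 is a Friday and not a legal holiday, so no extension applies.

June 10, 2005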